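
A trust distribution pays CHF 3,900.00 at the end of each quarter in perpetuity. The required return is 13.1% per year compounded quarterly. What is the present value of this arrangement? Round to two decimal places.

Periodic rate r = 0.131/4 per quarter.
Level perpetuity: PV = PMT / r = 3,900 / (0.131/4) = CHF 119,083.97.

CHF 119,083.97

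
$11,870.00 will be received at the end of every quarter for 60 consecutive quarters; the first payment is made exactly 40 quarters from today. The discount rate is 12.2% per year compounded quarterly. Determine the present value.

Ordinary annuity of 60 payments, first payment at period 40.
Periodic rate r = 0.122/4 per quarter; n is counted in quarters.
The ordinary-annuity PV formula values the stream one period before the first payment (period 39); discount that back 39 periods:
PV₀ = 11,870 × [1 − (1+r)^−60] / r × (1+r)^−39 = $100,701.83

$100,701.83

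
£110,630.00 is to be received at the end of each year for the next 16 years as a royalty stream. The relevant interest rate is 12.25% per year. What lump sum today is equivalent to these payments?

£760,949.30

This is an ordinary annuity: 16 payments of £110,630.00 at the end of each year.
Periodic rate r = 0.1225 per year.
PV = PMT × [(1 − (1+r)^−n)/r] = 110,630 × [1 − (1+r)^−16] / r = £760,949.30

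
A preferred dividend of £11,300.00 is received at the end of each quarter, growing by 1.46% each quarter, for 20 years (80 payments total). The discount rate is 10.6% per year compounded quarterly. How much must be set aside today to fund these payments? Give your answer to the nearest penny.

£575,982.45

Periodic rate r = 0.106/4 per quarter; n is counted in quarters.
Growing ordinary annuity: PV = PMT₁ × [1 − ((1+g)/(1+r))^n] / (r − g) = 11,300 × [1 − ((1+0.0146)/(1+r))^80] / (r − 0.0146) = £575,982.45.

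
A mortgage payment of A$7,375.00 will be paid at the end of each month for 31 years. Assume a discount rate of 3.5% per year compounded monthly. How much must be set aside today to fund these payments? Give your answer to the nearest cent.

A$1,672,812.26

This is an ordinary annuity: 372 payments of A$7,375.00 at the end of each month.
Periodic rate r = 0.035/12 per month; n is counted in months.
PV = PMT × [(1 − (1+r)^−n)/r] = 7,375 × [1 − (1+r)^−372] / r = A$1,672,812.26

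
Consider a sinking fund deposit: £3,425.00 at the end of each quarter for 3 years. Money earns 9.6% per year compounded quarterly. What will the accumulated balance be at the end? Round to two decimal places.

£46,983.58

This is an ordinary annuity: 12 deposits of £3,425.00 at the end of each quarter.
Periodic rate r = 0.096/4 per quarter; n is counted in quarters.
FV = PMT × [((1+r)^n − 1)/r] = 3,425 × [(1+r)^12 − 1] / r = £46,983.58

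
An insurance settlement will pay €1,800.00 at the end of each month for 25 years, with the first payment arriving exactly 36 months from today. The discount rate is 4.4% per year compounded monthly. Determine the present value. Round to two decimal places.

Ordinary annuity of 300 payments, first payment at period 36.
Periodic rate r = 0.044/12 per month; n is counted in months.
The ordinary-annuity PV formula values the stream one period before the first payment (period 35); discount that back 35 periods:
PV₀ = 1,800 × [1 − (1+r)^−300] / r × (1+r)^−35 = €287,833.75

€287,833.75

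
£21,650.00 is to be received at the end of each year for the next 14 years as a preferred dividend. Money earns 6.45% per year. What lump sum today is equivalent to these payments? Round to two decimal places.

£195,745.66

This is an ordinary annuity: 14 payments of £21,650.00 at the end of each year.
Periodic rate r = 0.0645 per year.
PV = PMT × [(1 − (1+r)^−n)/r] = 21,650 × [1 − (1+r)^−14] / r = £195,745.66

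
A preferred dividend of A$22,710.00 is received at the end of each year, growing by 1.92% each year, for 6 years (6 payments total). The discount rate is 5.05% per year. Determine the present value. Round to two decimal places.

Periodic rate r = 0.0505 per year.
Growing ordinary annuity: PV = PMT₁ × [1 − ((1+g)/(1+r))^n] / (r − g) = 22,710 × [1 − ((1+0.0192)/(1+r))^6] / (r − 0.0192) = A$120,423.17.

A$120,423.17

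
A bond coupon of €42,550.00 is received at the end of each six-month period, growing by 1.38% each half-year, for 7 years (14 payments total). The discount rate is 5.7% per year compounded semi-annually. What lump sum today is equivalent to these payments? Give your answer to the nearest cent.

€528,343.38

Periodic rate r = 0.057/2 per half-year; n is counted in half-years.
Growing ordinary annuity: PV = PMT₁ × [1 − ((1+g)/(1+r))^n] / (r − g) = 42,550 × [1 − ((1+0.0138)/(1+r))^14] / (r − 0.0138) = €528,343.38.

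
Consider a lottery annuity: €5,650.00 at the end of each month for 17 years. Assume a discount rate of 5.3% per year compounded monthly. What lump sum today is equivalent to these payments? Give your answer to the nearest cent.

€758,631.00

This is an ordinary annuity: 204 payments of €5,650.00 at the end of each month.
Periodic rate r = 0.053/12 per month; n is counted in months.
PV = PMT × [(1 − (1+r)^−n)/r] = 5,650 × [1 − (1+r)^−204] / r = €758,631.00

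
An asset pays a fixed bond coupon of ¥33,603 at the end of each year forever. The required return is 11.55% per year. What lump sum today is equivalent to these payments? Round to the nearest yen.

Periodic rate r = 0.1155 per year.
Level perpetuity: PV = PMT / r = 33,603 / (0.1155) = ¥290,935.

¥290,935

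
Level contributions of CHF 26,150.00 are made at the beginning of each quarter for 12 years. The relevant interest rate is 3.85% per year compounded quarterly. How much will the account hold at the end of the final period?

This is an annuity due: 48 deposits of CHF 26,150.00 at the beginning of each quarter.
Periodic rate r = 0.0385/4 per quarter; n is counted in quarters.
FV = PMT × [((1+r)^n − 1)/r] × (1+r) = 26,150 × [(1+r)^48 − 1] / r × (1+r) = CHF 1,601,225.32

CHF 1,601,225.32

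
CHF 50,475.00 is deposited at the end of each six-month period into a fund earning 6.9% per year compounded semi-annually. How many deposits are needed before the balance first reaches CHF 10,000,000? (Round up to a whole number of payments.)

Periodic rate r = 0.069/2 per half-year; n is counted in half-years.
Ordinary annuity FV: 10,000,000 = 50,475 × [((1+r)^n − 1)/r].
(1+r)^n = 1 + 10,000,000 × r / 50,475, so n = ln(1 + 10,000,000·r/50,475) / ln(1+r) = 60.69.
Round up to a whole number of payments: n = 61.

61 payments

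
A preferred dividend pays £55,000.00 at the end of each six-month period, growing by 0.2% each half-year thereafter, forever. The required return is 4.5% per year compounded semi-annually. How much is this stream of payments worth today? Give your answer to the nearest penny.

Periodic rate r = 0.045/2 per half-year.
Growing perpetuity (Gordon): PV = PMT₁ / (r − g) = 55,000 / (r − 0.002) = £2,682,926.83.

£2,682,926.83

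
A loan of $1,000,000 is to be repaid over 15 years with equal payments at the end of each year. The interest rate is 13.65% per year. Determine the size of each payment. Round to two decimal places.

$159,968.98

Level ordinary annuity; solve PV = PMT × [(1 − (1+r)^−n)/r] for PMT.
Periodic rate r = 0.1365 per year.
With n = 15: PMT = 1,000,000 / ([(1 − (1+r)^−n)/r]) = $159,968.98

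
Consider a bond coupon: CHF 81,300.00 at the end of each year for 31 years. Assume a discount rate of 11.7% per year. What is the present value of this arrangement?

CHF 672,367.97

This is an ordinary annuity: 31 payments of CHF 81,300.00 at the end of each year.
Periodic rate r = 0.117 per year.
PV = PMT × [(1 − (1+r)^−n)/r] = 81,300 × [1 − (1+r)^−31] / r = CHF 672,367.97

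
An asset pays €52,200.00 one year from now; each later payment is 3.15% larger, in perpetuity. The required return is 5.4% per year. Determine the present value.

Periodic rate r = 0.054 per year.
Growing perpetuity (Gordon): PV = PMT₁ / (r − g) = 52,200 / (r − 0.0315) = €2,320,000.00.

€2,320,000.00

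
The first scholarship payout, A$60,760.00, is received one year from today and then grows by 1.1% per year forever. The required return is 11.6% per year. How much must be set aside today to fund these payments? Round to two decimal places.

A$578,666.67

Periodic rate r = 0.116 per year.
Growing perpetuity (Gordon): PV = PMT₁ / (r − g) = 60,760 / (r − 0.011) = A$578,666.67.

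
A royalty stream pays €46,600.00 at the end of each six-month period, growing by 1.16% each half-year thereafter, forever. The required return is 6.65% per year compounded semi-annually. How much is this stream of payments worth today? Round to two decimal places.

Periodic rate r = 0.0665/2 per half-year.
Growing perpetuity (Gordon): PV = PMT₁ / (r − g) = 46,600 / (r − 0.0116) = €2,152,424.94.

€2,152,424.94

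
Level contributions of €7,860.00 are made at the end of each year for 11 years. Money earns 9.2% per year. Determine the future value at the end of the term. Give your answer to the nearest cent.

This is an ordinary annuity: 11 deposits of €7,860.00 at the end of each year.
Periodic rate r = 0.092 per year.
FV = PMT × [((1+r)^n − 1)/r] = 7,860 × [(1+r)^11 − 1] / r = €139,514.05

€139,514.05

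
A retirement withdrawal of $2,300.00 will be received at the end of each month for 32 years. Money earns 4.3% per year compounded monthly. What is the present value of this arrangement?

$479,335.70

This is an ordinary annuity: 384 payments of $2,300.00 at the end of each month.
Periodic rate r = 0.043/12 per month; n is counted in months.
PV = PMT × [(1 − (1+r)^−n)/r] = 2,300 × [1 − (1+r)^−384] / r = $479,335.70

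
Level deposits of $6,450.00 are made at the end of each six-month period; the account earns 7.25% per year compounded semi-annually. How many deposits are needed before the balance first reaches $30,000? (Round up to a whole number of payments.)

Periodic rate r = 0.0725/2 per half-year; n is counted in half-years.
Ordinary annuity FV: 30,000 = 6,450 × [((1+r)^n − 1)/r].
(1+r)^n = 1 + 30,000 × r / 6,450, so n = ln(1 + 30,000·r/6,450) / ln(1+r) = 4.38.
Round up to a whole number of payments: n = 5.

5 payments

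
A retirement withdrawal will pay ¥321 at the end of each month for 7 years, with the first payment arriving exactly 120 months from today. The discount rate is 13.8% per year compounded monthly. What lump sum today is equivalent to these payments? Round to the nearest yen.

Ordinary annuity of 84 payments, first payment at period 120.
Periodic rate r = 0.138/12 per month; n is counted in months.
The ordinary-annuity PV formula values the stream one period before the first payment (period 119); discount that back 119 periods:
PV₀ = 321 × [1 − (1+r)^−84] / r × (1+r)^−119 = ¥4,419

¥4,419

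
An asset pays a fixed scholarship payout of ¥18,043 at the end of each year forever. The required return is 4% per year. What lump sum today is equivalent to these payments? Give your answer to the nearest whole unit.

¥451,075

Periodic rate r = 0.04 per year.
Level perpetuity: PV = PMT / r = 18,043 / (0.04) = ¥451,075.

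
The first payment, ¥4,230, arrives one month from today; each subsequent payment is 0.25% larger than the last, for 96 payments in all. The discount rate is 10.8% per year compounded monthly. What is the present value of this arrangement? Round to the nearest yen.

Periodic rate r = 0.108/12 per month; n is counted in months.
Growing ordinary annuity: PV = PMT₁ × [1 − ((1+g)/(1+r))^n] / (r − g) = 4,230 × [1 − ((1+0.0025)/(1+r))^96] / (r − 0.0025) = ¥300,844.

¥300,844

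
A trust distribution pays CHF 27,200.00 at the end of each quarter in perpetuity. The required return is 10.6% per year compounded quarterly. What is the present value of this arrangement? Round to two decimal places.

Periodic rate r = 0.106/4 per quarter.
Level perpetuity: PV = PMT / r = 27,200 / (0.106/4) = CHF 1,026,415.09.

CHF 1,026,415.09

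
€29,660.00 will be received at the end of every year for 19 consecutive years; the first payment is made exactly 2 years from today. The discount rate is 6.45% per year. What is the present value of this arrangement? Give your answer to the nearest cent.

€300,248.04

Ordinary annuity of 19 payments, first payment at period 2.
Periodic rate r = 0.0645 per year.
The ordinary-annuity PV formula values the stream one period before the first payment (period 1); discount that back 1 periods:
PV₀ = 29,660 × [1 − (1+r)^−19] / r × (1+r)^−1 = €300,248.04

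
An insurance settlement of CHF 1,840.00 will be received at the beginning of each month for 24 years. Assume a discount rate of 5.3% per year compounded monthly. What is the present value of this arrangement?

This is an annuity due: 288 payments of CHF 1,840.00 at the beginning of each month.
Periodic rate r = 0.053/12 per month; n is counted in months.
PV = PMT × [(1 − (1+r)^−n)/r] × (1+r) = 1,840 × [1 − (1+r)^−288] / r × (1+r) = CHF 300,837.39

CHF 300,837.39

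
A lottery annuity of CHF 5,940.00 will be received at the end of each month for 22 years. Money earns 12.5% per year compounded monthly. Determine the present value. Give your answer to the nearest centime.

This is an ordinary annuity: 264 payments of CHF 5,940.00 at the end of each month.
Periodic rate r = 0.125/12 per month; n is counted in months.
PV = PMT × [(1 − (1+r)^−n)/r] = 5,940 × [1 − (1+r)^−264] / r = CHF 533,263.54

CHF 533,263.54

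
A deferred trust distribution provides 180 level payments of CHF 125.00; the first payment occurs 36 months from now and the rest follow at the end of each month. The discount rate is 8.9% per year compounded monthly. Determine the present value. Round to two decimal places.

CHF 9,571.70

Ordinary annuity of 180 payments, first payment at period 36.
Periodic rate r = 0.089/12 per month; n is counted in months.
The ordinary-annuity PV formula values the stream one period before the first payment (period 35); discount that back 35 periods:
PV₀ = 125 × [1 − (1+r)^−180] / r × (1+r)^−35 = CHF 9,571.70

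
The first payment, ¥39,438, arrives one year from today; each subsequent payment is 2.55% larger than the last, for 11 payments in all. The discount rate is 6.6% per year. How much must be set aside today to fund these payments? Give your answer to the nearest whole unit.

Periodic rate r = 0.066 per year.
Growing ordinary annuity: PV = PMT₁ × [1 − ((1+g)/(1+r))^n] / (r − g) = 39,438 × [1 − ((1+0.0255)/(1+r))^11] / (r − 0.0255) = ¥337,828.

¥337,828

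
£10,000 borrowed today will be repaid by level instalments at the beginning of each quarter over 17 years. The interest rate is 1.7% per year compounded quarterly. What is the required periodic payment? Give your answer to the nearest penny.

Level annuity due; solve PV = PMT × [(1 − (1+r)^−n)/r] × (1+r) for PMT.
Periodic rate r = 0.017/4 per quarter; n is counted in quarters.
With n = 68: PMT = 10,000 / ([(1 − (1+r)^−n)/r] × (1+r)) = £168.92

£168.92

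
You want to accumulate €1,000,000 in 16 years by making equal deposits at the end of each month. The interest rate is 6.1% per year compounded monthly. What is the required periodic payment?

€3,085.92

Level ordinary annuity; solve FV = PMT × [((1+r)^n − 1)/r] for PMT.
Periodic rate r = 0.061/12 per month; n is counted in months.
With n = 192: PMT = 1,000,000 / ([((1+r)^n − 1)/r]) = €3,085.92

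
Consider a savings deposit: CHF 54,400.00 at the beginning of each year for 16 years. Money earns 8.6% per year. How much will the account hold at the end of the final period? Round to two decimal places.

CHF 1,884,665.91

This is an annuity due: 16 deposits of CHF 54,400.00 at the beginning of each year.
Periodic rate r = 0.086 per year.
FV = PMT × [((1+r)^n − 1)/r] × (1+r) = 54,400 × [(1+r)^16 − 1] / r × (1+r) = CHF 1,884,665.91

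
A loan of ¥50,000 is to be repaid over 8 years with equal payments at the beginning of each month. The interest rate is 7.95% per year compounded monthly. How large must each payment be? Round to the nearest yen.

Level annuity due; solve PV = PMT × [(1 − (1+r)^−n)/r] × (1+r) for PMT.
Periodic rate r = 0.0795/12 per month; n is counted in months.
With n = 96: PMT = 50,000 / ([(1 − (1+r)^−n)/r] × (1+r)) = ¥701

¥701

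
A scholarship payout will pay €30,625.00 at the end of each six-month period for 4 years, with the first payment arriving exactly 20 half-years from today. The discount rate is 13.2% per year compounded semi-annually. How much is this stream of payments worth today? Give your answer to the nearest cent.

Ordinary annuity of 8 payments, first payment at period 20.
Periodic rate r = 0.132/2 per half-year; n is counted in half-years.
The ordinary-annuity PV formula values the stream one period before the first payment (period 19); discount that back 19 periods:
PV₀ = 30,625 × [1 − (1+r)^−8] / r × (1+r)^−19 = €55,146.56

€55,146.56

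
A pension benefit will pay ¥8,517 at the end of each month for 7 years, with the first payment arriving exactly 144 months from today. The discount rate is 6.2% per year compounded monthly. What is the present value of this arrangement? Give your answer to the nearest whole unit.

Ordinary annuity of 84 payments, first payment at period 144.
Periodic rate r = 0.062/12 per month; n is counted in months.
The ordinary-annuity PV formula values the stream one period before the first payment (period 143); discount that back 143 periods:
PV₀ = 8,517 × [1 − (1+r)^−84] / r × (1+r)^−143 = ¥277,196

¥277,196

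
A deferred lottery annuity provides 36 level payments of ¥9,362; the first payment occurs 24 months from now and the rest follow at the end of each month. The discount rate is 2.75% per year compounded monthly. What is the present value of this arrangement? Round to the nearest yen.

¥306,576

Ordinary annuity of 36 payments, first payment at period 24.
Periodic rate r = 0.0275/12 per month; n is counted in months.
The ordinary-annuity PV formula values the stream one period before the first payment (period 23); discount that back 23 periods:
PV₀ = 9,362 × [1 − (1+r)^−36] / r × (1+r)^−23 = ¥306,576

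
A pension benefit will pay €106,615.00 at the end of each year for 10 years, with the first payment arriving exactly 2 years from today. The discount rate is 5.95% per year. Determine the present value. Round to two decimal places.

€742,385.92

Ordinary annuity of 10 payments, first payment at period 2.
Periodic rate r = 0.0595 per year.
The ordinary-annuity PV formula values the stream one period before the first payment (period 1); discount that back 1 periods:
PV₀ = 106,615 × [1 − (1+r)^−10] / r × (1+r)^−1 = €742,385.92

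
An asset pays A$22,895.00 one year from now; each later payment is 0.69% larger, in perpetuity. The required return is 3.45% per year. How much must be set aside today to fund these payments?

A$829,528.99

Periodic rate r = 0.0345 per year.
Growing perpetuity (Gordon): PV = PMT₁ / (r − g) = 22,895 / (r − 0.0069) = A$829,528.99.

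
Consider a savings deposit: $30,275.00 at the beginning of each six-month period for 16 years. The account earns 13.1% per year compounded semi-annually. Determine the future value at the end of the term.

$3,258,163.82

This is an annuity due: 32 deposits of $30,275.00 at the beginning of each six-month period.
Periodic rate r = 0.131/2 per half-year; n is counted in half-years.
FV = PMT × [((1+r)^n − 1)/r] × (1+r) = 30,275 × [(1+r)^32 − 1] / r × (1+r) = $3,258,163.82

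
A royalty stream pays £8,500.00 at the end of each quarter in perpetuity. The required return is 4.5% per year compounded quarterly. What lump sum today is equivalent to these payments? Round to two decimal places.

£755,555.56

Periodic rate r = 0.045/4 per quarter.
Level perpetuity: PV = PMT / r = 8,500 / (0.045/4) = £755,555.56.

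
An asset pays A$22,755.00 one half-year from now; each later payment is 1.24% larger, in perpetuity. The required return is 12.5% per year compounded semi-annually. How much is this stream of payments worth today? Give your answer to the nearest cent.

Periodic rate r = 0.125/2 per half-year.
Growing perpetuity (Gordon): PV = PMT₁ / (r − g) = 22,755 / (r − 0.0124) = A$454,191.62.

A$454,191.62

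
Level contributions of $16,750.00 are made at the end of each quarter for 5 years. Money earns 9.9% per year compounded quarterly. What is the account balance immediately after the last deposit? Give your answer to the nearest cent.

This is an ordinary annuity: 20 deposits of $16,750.00 at the end of each quarter.
Periodic rate r = 0.099/4 per quarter; n is counted in quarters.
FV = PMT × [((1+r)^n − 1)/r] = 16,750 × [(1+r)^20 − 1] / r = $426,797.91

$426,797.91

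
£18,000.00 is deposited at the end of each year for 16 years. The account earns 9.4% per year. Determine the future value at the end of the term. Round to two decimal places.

This is an ordinary annuity: 16 deposits of £18,000.00 at the end of each year.
Periodic rate r = 0.094 per year.
FV = PMT × [((1+r)^n − 1)/r] = 18,000 × [(1+r)^16 − 1] / r = £614,671.67

£614,671.67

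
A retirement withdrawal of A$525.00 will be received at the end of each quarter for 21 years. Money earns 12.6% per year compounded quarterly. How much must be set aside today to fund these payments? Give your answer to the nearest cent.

A$15,435.17

This is an ordinary annuity: 84 payments of A$525.00 at the end of each quarter.
Periodic rate r = 0.126/4 per quarter; n is counted in quarters.
PV = PMT × [(1 − (1+r)^−n)/r] = 525 × [1 − (1+r)^−84] / r = A$15,435.17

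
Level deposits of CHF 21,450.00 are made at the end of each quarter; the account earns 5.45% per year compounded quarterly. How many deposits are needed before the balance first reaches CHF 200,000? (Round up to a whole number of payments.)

Periodic rate r = 0.0545/4 per quarter; n is counted in quarters.
Ordinary annuity FV: 200,000 = 21,450 × [((1+r)^n − 1)/r].
(1+r)^n = 1 + 200,000 × r / 21,450, so n = ln(1 + 200,000·r/21,450) / ln(1+r) = 8.84.
Round up to a whole number of payments: n = 9.

9 payments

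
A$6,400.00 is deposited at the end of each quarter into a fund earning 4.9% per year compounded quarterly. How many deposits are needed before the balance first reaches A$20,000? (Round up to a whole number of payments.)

Periodic rate r = 0.049/4 per quarter; n is counted in quarters.
Ordinary annuity FV: 20,000 = 6,400 × [((1+r)^n − 1)/r].
(1+r)^n = 1 + 20,000 × r / 6,400, so n = ln(1 + 20,000·r/6,400) / ln(1+r) = 3.09.
Round up to a whole number of payments: n = 4.

4 payments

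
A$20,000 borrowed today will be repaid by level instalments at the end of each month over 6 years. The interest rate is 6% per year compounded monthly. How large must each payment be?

Level ordinary annuity; solve PV = PMT × [(1 − (1+r)^−n)/r] for PMT.
Periodic rate r = 0.06/12 per month; n is counted in months.
With n = 72: PMT = 20,000 / ([(1 − (1+r)^−n)/r]) = A$331.46

A$331.46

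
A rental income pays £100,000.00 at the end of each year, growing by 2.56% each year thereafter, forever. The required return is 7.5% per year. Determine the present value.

£2,024,291.50

Periodic rate r = 0.075 per year.
Growing perpetuity (Gordon): PV = PMT₁ / (r − g) = 100,000 / (r − 0.0256) = £2,024,291.50.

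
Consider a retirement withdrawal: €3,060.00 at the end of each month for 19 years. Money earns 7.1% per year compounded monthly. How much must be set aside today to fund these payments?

This is an ordinary annuity: 228 payments of €3,060.00 at the end of each month.
Periodic rate r = 0.071/12 per month; n is counted in months.
PV = PMT × [(1 − (1+r)^−n)/r] = 3,060 × [1 − (1+r)^−228] / r = €382,439.72

€382,439.72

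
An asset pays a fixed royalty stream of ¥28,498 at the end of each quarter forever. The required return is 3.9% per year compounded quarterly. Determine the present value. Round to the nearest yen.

¥2,922,872

Periodic rate r = 0.039/4 per quarter.
Level perpetuity: PV = PMT / r = 28,498 / (0.039/4) = ¥2,922,872.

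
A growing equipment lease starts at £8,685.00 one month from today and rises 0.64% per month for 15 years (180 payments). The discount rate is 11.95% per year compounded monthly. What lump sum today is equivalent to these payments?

£1,147,703.35

Periodic rate r = 0.1195/12 per month; n is counted in months.
Growing ordinary annuity: PV = PMT₁ × [1 − ((1+g)/(1+r))^n] / (r − g) = 8,685 × [1 − ((1+0.0064)/(1+r))^180] / (r − 0.0064) = £1,147,703.35.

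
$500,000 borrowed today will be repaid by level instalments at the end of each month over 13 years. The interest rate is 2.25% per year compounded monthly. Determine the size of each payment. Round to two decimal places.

$3,699.68

Level ordinary annuity; solve PV = PMT × [(1 − (1+r)^−n)/r] for PMT.
Periodic rate r = 0.0225/12 per month; n is counted in months.
With n = 156: PMT = 500,000 / ([(1 − (1+r)^−n)/r]) = $3,699.68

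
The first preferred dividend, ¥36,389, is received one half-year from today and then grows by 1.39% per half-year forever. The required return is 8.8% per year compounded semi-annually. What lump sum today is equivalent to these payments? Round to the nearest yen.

Periodic rate r = 0.088/2 per half-year.
Growing perpetuity (Gordon): PV = PMT₁ / (r − g) = 36,389 / (r − 0.0139) = ¥1,208,937.

¥1,208,937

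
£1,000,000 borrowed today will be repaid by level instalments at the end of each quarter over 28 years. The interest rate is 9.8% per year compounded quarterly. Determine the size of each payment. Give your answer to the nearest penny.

Level ordinary annuity; solve PV = PMT × [(1 − (1+r)^−n)/r] for PMT.
Periodic rate r = 0.098/4 per quarter; n is counted in quarters.
With n = 112: PMT = 1,000,000 / ([(1 − (1+r)^−n)/r]) = £26,244.62

£26,244.62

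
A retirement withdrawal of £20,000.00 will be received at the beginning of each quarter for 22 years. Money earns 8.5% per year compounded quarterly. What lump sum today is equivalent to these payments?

This is an annuity due: 88 payments of £20,000.00 at the beginning of each quarter.
Periodic rate r = 0.085/4 per quarter; n is counted in quarters.
PV = PMT × [(1 − (1+r)^−n)/r] × (1+r) = 20,000 × [1 − (1+r)^−88] / r × (1+r) = £810,105.50

£810,105.50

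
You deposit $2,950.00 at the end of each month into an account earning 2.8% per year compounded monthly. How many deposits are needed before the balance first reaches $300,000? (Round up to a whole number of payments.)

92 payments

Periodic rate r = 0.028/12 per month; n is counted in months.
Ordinary annuity FV: 300,000 = 2,950 × [((1+r)^n − 1)/r].
(1+r)^n = 1 + 300,000 × r / 2,950, so n = ln(1 + 300,000·r/2,950) / ln(1+r) = 91.36.
Round up to a whole number of payments: n = 92.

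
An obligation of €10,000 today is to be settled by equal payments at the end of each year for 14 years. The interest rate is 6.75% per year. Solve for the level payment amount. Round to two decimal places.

€1,126.37

Level ordinary annuity; solve PV = PMT × [(1 − (1+r)^−n)/r] for PMT.
Periodic rate r = 0.0675 per year.
With n = 14: PMT = 10,000 / ([(1 − (1+r)^−n)/r]) = €1,126.37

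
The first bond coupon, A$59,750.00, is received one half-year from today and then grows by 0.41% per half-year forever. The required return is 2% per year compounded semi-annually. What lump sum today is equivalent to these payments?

Periodic rate r = 0.02/2 per half-year.
Growing perpetuity (Gordon): PV = PMT₁ / (r − g) = 59,750 / (r − 0.0041) = A$10,127,118.64.

A$10,127,118.64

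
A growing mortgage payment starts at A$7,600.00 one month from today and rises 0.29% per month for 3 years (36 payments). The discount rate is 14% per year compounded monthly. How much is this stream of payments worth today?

A$233,187.68

Periodic rate r = 0.14/12 per month; n is counted in months.
Growing ordinary annuity: PV = PMT₁ × [1 − ((1+g)/(1+r))^n] / (r − g) = 7,600 × [1 − ((1+0.0029)/(1+r))^36] / (r − 0.0029) = A$233,187.68.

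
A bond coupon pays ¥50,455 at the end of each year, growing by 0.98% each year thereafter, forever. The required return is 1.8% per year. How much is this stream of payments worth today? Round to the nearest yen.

Periodic rate r = 0.018 per year.
Growing perpetuity (Gordon): PV = PMT₁ / (r − g) = 50,455 / (r − 0.0098) = ¥6,153,049.

¥6,153,049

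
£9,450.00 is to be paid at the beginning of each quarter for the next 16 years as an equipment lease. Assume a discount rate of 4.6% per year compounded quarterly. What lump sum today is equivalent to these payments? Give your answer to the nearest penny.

This is an annuity due: 64 payments of £9,450.00 at the beginning of each quarter.
Periodic rate r = 0.046/4 per quarter; n is counted in quarters.
PV = PMT × [(1 − (1+r)^−n)/r] × (1+r) = 9,450 × [1 − (1+r)^−64] / r × (1+r) = £431,352.04

£431,352.04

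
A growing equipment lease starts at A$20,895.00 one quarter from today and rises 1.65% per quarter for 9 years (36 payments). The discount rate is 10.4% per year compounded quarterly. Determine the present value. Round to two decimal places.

Periodic rate r = 0.104/4 per quarter; n is counted in quarters.
Growing ordinary annuity: PV = PMT₁ × [1 − ((1+g)/(1+r))^n] / (r − g) = 20,895 × [1 − ((1+0.0165)/(1+r))^36] / (r − 0.0165) = A$625,927.23.

A$625,927.23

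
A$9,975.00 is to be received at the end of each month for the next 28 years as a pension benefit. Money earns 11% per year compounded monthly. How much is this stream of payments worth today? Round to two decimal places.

A$1,037,463.13

This is an ordinary annuity: 336 payments of A$9,975.00 at the end of each month.
Periodic rate r = 0.11/12 per month; n is counted in months.
PV = PMT × [(1 − (1+r)^−n)/r] = 9,975 × [1 − (1+r)^−336] / r = A$1,037,463.13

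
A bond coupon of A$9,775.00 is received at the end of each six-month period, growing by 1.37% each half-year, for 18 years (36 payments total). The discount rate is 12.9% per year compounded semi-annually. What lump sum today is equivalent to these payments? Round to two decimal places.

A$159,327.27

Periodic rate r = 0.129/2 per half-year; n is counted in half-years.
Growing ordinary annuity: PV = PMT₁ × [1 − ((1+g)/(1+r))^n] / (r − g) = 9,775 × [1 − ((1+0.0137)/(1+r))^36] / (r − 0.0137) = A$159,327.27.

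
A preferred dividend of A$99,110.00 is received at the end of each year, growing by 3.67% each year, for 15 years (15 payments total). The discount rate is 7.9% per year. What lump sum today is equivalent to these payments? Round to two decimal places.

Periodic rate r = 0.079 per year.
Growing ordinary annuity: PV = PMT₁ × [1 − ((1+g)/(1+r))^n] / (r − g) = 99,110 × [1 − ((1+0.0367)/(1+r))^15] / (r − 0.0367) = A$1,056,993.59.

A$1,056,993.59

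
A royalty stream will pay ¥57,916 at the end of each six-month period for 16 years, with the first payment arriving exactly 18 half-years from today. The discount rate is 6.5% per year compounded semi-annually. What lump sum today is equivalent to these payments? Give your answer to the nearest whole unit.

Ordinary annuity of 32 payments, first payment at period 18.
Periodic rate r = 0.065/2 per half-year; n is counted in half-years.
The ordinary-annuity PV formula values the stream one period before the first payment (period 17); discount that back 17 periods:
PV₀ = 57,916 × [1 − (1+r)^−32] / r × (1+r)^−17 = ¥662,834

¥662,834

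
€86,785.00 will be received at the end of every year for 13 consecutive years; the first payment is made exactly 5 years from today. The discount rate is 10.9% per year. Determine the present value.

Ordinary annuity of 13 payments, first payment at period 5.
Periodic rate r = 0.109 per year.
The ordinary-annuity PV formula values the stream one period before the first payment (period 4); discount that back 4 periods:
PV₀ = 86,785 × [1 − (1+r)^−13] / r × (1+r)^−4 = €389,225.44

€389,225.44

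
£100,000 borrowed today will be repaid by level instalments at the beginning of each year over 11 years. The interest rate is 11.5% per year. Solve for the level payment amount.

£14,775.91

Level annuity due; solve PV = PMT × [(1 − (1+r)^−n)/r] × (1+r) for PMT.
Periodic rate r = 0.115 per year.
With n = 11: PMT = 100,000 / ([(1 − (1+r)^−n)/r] × (1+r)) = £14,775.91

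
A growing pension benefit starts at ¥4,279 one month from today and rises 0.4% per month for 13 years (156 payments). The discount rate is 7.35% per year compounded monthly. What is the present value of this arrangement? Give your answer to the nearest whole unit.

¥565,743

Periodic rate r = 0.0735/12 per month; n is counted in months.
Growing ordinary annuity: PV = PMT₁ × [1 − ((1+g)/(1+r))^n] / (r − g) = 4,279 × [1 − ((1+0.004)/(1+r))^156] / (r − 0.004) = ¥565,743.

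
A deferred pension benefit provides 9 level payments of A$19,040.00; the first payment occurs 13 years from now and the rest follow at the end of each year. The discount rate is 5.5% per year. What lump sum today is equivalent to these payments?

A$69,624.07

Ordinary annuity of 9 payments, first payment at period 13.
Periodic rate r = 0.055 per year.
The ordinary-annuity PV formula values the stream one period before the first payment (period 12); discount that back 12 periods:
PV₀ = 19,040 × [1 − (1+r)^−9] / r × (1+r)^−12 = A$69,624.07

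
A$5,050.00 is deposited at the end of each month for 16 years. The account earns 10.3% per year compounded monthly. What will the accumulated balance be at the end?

A$2,447,627.99

This is an ordinary annuity: 192 deposits of A$5,050.00 at the end of each month.
Periodic rate r = 0.103/12 per month; n is counted in months.
FV = PMT × [((1+r)^n − 1)/r] = 5,050 × [(1+r)^192 − 1] / r = A$2,447,627.99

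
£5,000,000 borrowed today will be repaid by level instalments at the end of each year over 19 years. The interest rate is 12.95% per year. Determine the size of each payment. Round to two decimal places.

Level ordinary annuity; solve PV = PMT × [(1 − (1+r)^−n)/r] for PMT.
Periodic rate r = 0.1295 per year.
With n = 19: PMT = 5,000,000 / ([(1 − (1+r)^−n)/r]) = £718,559.88

£718,559.88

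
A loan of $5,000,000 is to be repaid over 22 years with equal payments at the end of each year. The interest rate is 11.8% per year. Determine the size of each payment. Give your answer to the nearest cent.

$645,483.73

Level ordinary annuity; solve PV = PMT × [(1 − (1+r)^−n)/r] for PMT.
Periodic rate r = 0.118 per year.
With n = 22: PMT = 5,000,000 / ([(1 − (1+r)^−n)/r]) = $645,483.73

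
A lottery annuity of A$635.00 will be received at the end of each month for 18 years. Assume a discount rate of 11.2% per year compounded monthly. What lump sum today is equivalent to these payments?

A$58,889.11

This is an ordinary annuity: 216 payments of A$635.00 at the end of each month.
Periodic rate r = 0.112/12 per month; n is counted in months.
PV = PMT × [(1 − (1+r)^−n)/r] = 635 × [1 − (1+r)^−216] / r = A$58,889.11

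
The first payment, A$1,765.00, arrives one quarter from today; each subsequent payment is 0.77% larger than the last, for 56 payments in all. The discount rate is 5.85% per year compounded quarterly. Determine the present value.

A$81,187.93

Periodic rate r = 0.0585/4 per quarter; n is counted in quarters.
Growing ordinary annuity: PV = PMT₁ × [1 − ((1+g)/(1+r))^n] / (r − g) = 1,765 × [1 − ((1+0.0077)/(1+r))^56] / (r − 0.0077) = A$81,187.93.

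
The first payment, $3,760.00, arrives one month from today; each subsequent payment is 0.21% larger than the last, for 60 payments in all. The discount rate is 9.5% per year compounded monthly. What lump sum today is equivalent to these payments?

$189,646.00

Periodic rate r = 0.095/12 per month; n is counted in months.
Growing ordinary annuity: PV = PMT₁ × [1 − ((1+g)/(1+r))^n] / (r − g) = 3,760 × [1 − ((1+0.0021)/(1+r))^60] / (r − 0.0021) = $189,646.00.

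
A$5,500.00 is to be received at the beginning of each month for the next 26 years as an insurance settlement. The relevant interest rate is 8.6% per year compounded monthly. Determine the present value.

A$689,664.39

This is an annuity due: 312 payments of A$5,500.00 at the beginning of each month.
Periodic rate r = 0.086/12 per month; n is counted in months.
PV = PMT × [(1 − (1+r)^−n)/r] × (1+r) = 5,500 × [1 − (1+r)^−312] / r × (1+r) = A$689,664.39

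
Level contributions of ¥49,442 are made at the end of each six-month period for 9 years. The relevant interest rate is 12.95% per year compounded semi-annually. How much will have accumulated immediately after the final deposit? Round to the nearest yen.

This is an ordinary annuity: 18 deposits of ¥49,442 at the end of each six-month period.
Periodic rate r = 0.1295/2 per half-year; n is counted in half-years.
FV = PMT × [((1+r)^n − 1)/r] = 49,442 × [(1+r)^18 − 1] / r = ¥1,598,602

¥1,598,602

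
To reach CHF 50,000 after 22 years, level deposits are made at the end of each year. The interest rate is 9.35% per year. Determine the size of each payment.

Level ordinary annuity; solve FV = PMT × [((1+r)^n − 1)/r] for PMT.
Periodic rate r = 0.0935 per year.
With n = 22: PMT = 50,000 / ([((1+r)^n − 1)/r]) = CHF 760.76

CHF 760.76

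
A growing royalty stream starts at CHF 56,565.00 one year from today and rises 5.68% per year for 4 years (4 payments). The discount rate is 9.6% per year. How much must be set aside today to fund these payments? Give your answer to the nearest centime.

Periodic rate r = 0.096 per year.
Growing ordinary annuity: PV = PMT₁ × [1 − ((1+g)/(1+r))^n] / (r − g) = 56,565 × [1 − ((1+0.0568)/(1+r))^4] / (r − 0.0568) = CHF 195,627.82.

CHF 195,627.82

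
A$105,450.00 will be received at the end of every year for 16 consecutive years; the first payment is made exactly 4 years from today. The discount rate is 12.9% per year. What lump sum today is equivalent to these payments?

A$486,513.47

Ordinary annuity of 16 payments, first payment at period 4.
Periodic rate r = 0.129 per year.
The ordinary-annuity PV formula values the stream one period before the first payment (period 3); discount that back 3 periods:
PV₀ = 105,450 × [1 − (1+r)^−16] / r × (1+r)^−3 = A$486,513.47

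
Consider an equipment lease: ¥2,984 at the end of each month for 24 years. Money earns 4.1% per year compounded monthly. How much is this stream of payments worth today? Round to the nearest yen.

This is an ordinary annuity: 288 payments of ¥2,984 at the end of each month.
Periodic rate r = 0.041/12 per month; n is counted in months.
PV = PMT × [(1 − (1+r)^−n)/r] = 2,984 × [1 − (1+r)^−288] / r = ¥546,342

¥546,342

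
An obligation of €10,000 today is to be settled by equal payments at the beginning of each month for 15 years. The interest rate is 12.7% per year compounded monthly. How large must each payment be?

Level annuity due; solve PV = PMT × [(1 − (1+r)^−n)/r] × (1+r) for PMT.
Periodic rate r = 0.127/12 per month; n is counted in months.
With n = 180: PMT = 10,000 / ([(1 − (1+r)^−n)/r] × (1+r)) = €123.25

€123.25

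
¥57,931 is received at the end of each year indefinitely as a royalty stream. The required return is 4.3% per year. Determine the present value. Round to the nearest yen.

Periodic rate r = 0.043 per year.
Level perpetuity: PV = PMT / r = 57,931 / (0.043) = ¥1,347,233.

¥1,347,233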